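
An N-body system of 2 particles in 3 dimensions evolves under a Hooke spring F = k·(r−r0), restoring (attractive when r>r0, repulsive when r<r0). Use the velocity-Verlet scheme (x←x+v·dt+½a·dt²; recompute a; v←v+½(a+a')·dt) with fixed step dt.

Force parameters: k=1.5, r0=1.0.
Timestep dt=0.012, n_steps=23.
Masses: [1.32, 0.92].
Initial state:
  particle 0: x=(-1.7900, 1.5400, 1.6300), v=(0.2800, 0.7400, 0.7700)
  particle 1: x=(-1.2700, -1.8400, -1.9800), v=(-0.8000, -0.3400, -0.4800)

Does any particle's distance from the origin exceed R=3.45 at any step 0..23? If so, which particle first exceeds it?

no

step 0: x0=(-1.7900, 1.5400, 1.6300) x1=(-1.2700, -1.8400, -1.9800)
step 1: x0=(-1.7866, 1.5487, 1.6390) x1=(-1.2796, -1.8438, -1.9854)
step 2: x0=(-1.7831, 1.5569, 1.6475) x1=(-1.2894, -1.8469, -1.9902)
step 3: x0=(-1.7796, 1.5646, 1.6556) x1=(-1.2992, -1.8494, -1.9942)
step 4: x0=(-1.7760, 1.5720, 1.6632) x1=(-1.3092, -1.8512, -1.9976)
step 5: x0=(-1.7724, 1.5788, 1.6703) x1=(-1.3192, -1.8524, -2.0003)
step 6: x0=(-1.7687, 1.5853, 1.6769) x1=(-1.3293, -1.8530, -2.0023)
step 7: x0=(-1.7649, 1.5912, 1.6830) x1=(-1.3395, -1.8529, -2.0036)
step 8: x0=(-1.7611, 1.5968, 1.6886) x1=(-1.3497, -1.8521, -2.0042)
step 9: x0=(-1.7572, 1.6018, 1.6938) x1=(-1.3601, -1.8507, -2.0041)
step 10: x0=(-1.7533, 1.6064, 1.6985) x1=(-1.3705, -1.8487, -2.0033)
step 11: x0=(-1.7493, 1.6106, 1.7027) x1=(-1.3810, -1.8460, -2.0018)
step 12: x0=(-1.7453, 1.6143, 1.7064) x1=(-1.3915, -1.8427, -1.9996)
step 13: x0=(-1.7412, 1.6175, 1.7096) x1=(-1.4021, -1.8387, -1.9967)
step 14: x0=(-1.7371, 1.6203, 1.7123) x1=(-1.4128, -1.8340, -1.9931)
step 15: x0=(-1.7329, 1.6227, 1.7146) x1=(-1.4236, -1.8287, -1.9889)
step 16: x0=(-1.7287, 1.6246, 1.7163) x1=(-1.4344, -1.8228, -1.9839)
step 17: x0=(-1.7245, 1.6260, 1.7176) x1=(-1.4452, -1.8162, -1.9782)
step 18: x0=(-1.7202, 1.6270, 1.7184) x1=(-1.4562, -1.8089, -1.9718)
step 19: x0=(-1.7159, 1.6275, 1.7187) x1=(-1.4671, -1.8010, -1.9648)
step 20: x0=(-1.7116, 1.6276, 1.7185) x1=(-1.4781, -1.7925, -1.9570)
step 21: x0=(-1.7072, 1.6272, 1.7178) x1=(-1.4892, -1.7833, -1.9486)
step 22: x0=(-1.7028, 1.6264, 1.7167) x1=(-1.5003, -1.7735, -1.9394)
step 23: x0=(-1.6983, 1.6252, 1.7150) x1=(-1.5114, -1.7630, -1.9296)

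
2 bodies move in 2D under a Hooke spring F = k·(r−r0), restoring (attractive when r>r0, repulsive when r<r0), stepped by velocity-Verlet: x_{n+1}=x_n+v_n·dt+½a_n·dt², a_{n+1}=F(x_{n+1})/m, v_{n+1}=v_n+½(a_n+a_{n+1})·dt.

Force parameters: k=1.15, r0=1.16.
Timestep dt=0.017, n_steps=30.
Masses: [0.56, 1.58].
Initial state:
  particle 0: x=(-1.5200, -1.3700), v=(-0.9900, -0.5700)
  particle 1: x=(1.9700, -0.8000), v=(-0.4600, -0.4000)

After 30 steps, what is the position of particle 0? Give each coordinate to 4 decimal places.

(-1.4120, -1.5582)

step 0: x0=(-1.5200, -1.3700) x1=(1.9700, -0.8000)
step 1: x0=(-1.5361, -1.3796) x1=(1.9619, -0.8068)
step 2: x0=(-1.5509, -1.3889) x1=(1.9534, -0.8138)
step 3: x0=(-1.5642, -1.3980) x1=(1.9443, -0.8208)
step 4: x0=(-1.5761, -1.4069) x1=(1.9348, -0.8278)
step 5: x0=(-1.5867, -1.4156) x1=(1.9247, -0.8350)
step 6: x0=(-1.5958, -1.4240) x1=(1.9142, -0.8423)
step 7: x0=(-1.6035, -1.4322) x1=(1.9031, -0.8496)
step 8: x0=(-1.6098, -1.4402) x1=(1.8916, -0.8570)
step 9: x0=(-1.6148, -1.4479) x1=(1.8795, -0.8645)
step 10: x0=(-1.6183, -1.4554) x1=(1.8670, -0.8721)
step 11: x0=(-1.6204, -1.4626) x1=(1.8540, -0.8797)
step 12: x0=(-1.6212, -1.4697) x1=(1.8404, -0.8875)
step 13: x0=(-1.6205, -1.4765) x1=(1.8264, -0.8953)
step 14: x0=(-1.6186, -1.4830) x1=(1.8119, -0.9032)
step 15: x0=(-1.6152, -1.4894) x1=(1.7970, -0.9112)
step 16: x0=(-1.6105, -1.4955) x1=(1.7815, -0.9193)
step 17: x0=(-1.6045, -1.5013) x1=(1.7656, -0.9274)
step 18: x0=(-1.5971, -1.5070) x1=(1.7492, -0.9357)
step 19: x0=(-1.5885, -1.5124) x1=(1.7324, -0.9440)
step 20: x0=(-1.5785, -1.5176) x1=(1.7150, -0.9524)
step 21: x0=(-1.5673, -1.5226) x1=(1.6973, -0.9608)
step 22: x0=(-1.5548, -1.5274) x1=(1.6791, -0.9694)
step 23: x0=(-1.5411, -1.5320) x1=(1.6604, -0.9780)
step 24: x0=(-1.5262, -1.5363) x1=(1.6413, -0.9867)
step 25: x0=(-1.5100, -1.5405) x1=(1.6218, -0.9954)
step 26: x0=(-1.4927, -1.5444) x1=(1.6019, -1.0043)
step 27: x0=(-1.4742, -1.5481) x1=(1.5816, -1.0132)
step 28: x0=(-1.4546, -1.5517) x1=(1.5608, -1.0222)
step 29: x0=(-1.4338, -1.5550) x1=(1.5397, -1.0312)
step 30: x0=(-1.4120, -1.5582) x1=(1.5182, -1.0403)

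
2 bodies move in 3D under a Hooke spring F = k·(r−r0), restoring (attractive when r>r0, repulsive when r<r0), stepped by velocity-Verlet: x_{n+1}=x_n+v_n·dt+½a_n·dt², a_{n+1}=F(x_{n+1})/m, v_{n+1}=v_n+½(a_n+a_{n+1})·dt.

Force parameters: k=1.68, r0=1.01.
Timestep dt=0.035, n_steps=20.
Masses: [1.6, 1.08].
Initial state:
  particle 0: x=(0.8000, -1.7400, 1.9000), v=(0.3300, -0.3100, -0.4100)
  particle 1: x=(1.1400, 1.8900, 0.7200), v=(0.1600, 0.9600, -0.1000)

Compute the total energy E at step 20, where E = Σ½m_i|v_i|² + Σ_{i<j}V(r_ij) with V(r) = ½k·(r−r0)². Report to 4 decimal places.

step 0: x0=(0.8000, -1.7400, 1.9000) x1=(1.1400, 1.8900, 0.7200)
step 1: x0=(0.8117, -1.7491, 1.8851) x1=(1.1454, 1.9211, 0.7173)
step 2: x0=(0.8237, -1.7548, 1.8691) x1=(1.1503, 1.9469, 0.7163)
step 3: x0=(0.8361, -1.7569, 1.8520) x1=(1.1547, 1.9676, 0.7169)
step 4: x0=(0.8487, -1.7555, 1.8338) x1=(1.1587, 1.9830, 0.7191)
step 5: x0=(0.8617, -1.7505, 1.8145) x1=(1.1622, 1.9931, 0.7229)
step 6: x0=(0.8749, -1.7419, 1.7942) x1=(1.1653, 1.9979, 0.7282)
step 7: x0=(0.8884, -1.7297, 1.7729) x1=(1.1680, 1.9975, 0.7350)
step 8: x0=(0.9022, -1.7141, 1.7506) x1=(1.1703, 1.9918, 0.7433)
step 9: x0=(0.9162, -1.6949, 1.7273) x1=(1.1723, 1.9809, 0.7530)
step 10: x0=(0.9304, -1.6722, 1.7031) x1=(1.1739, 1.9648, 0.7641)
step 11: x0=(0.9449, -1.6461, 1.6780) x1=(1.1751, 1.9437, 0.7765)
step 12: x0=(0.9596, -1.6166, 1.6521) x1=(1.1760, 1.9175, 0.7901)
step 13: x0=(0.9746, -1.5839, 1.6254) x1=(1.1766, 1.8866, 0.8049)
step 14: x0=(0.9897, -1.5479, 1.5980) x1=(1.1770, 1.8508, 0.8208)
step 15: x0=(1.0049, -1.5089, 1.5698) x1=(1.1771, 1.8105, 0.8378)
step 16: x0=(1.0203, -1.4668, 1.5409) x1=(1.1769, 1.7657, 0.8558)
step 17: x0=(1.0359, -1.4219, 1.5115) x1=(1.1766, 1.7167, 0.8747)
step 18: x0=(1.0516, -1.3742, 1.4815) x1=(1.1761, 1.6635, 0.8944)
step 19: x0=(1.0674, -1.3238, 1.4509) x1=(1.1754, 1.6065, 0.9149)
step 20: x0=(1.0833, -1.2710, 1.4200) x1=(1.1745, 1.5457, 0.9360)
step 0 velocities: v0=(0.3300, -0.3100, -0.4100) v1=(0.1600, 0.9600, -0.1000)
step 0: KE=0.8154, PE=6.6899, E=7.5053
step 20 velocities: v0=(0.4550, 1.5430, -0.8909) v1=(-0.0252, -1.7852, 0.6125)
step 20: KE=4.6290, PE=2.8732, E=7.5023

7.5023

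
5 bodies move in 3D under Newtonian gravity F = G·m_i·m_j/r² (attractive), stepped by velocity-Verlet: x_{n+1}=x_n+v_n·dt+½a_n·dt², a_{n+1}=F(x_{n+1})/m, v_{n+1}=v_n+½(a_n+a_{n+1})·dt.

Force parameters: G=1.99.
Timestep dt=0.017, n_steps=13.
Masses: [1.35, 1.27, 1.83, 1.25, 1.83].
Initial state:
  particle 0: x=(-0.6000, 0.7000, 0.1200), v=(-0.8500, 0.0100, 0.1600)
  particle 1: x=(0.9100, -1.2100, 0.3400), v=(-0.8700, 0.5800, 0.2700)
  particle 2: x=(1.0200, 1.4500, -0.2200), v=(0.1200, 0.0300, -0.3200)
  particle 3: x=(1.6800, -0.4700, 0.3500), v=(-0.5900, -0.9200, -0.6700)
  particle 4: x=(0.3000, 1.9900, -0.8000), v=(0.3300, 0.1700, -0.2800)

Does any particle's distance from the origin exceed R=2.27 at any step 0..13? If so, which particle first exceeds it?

no

step 0: x0=(-0.6000, 0.7000, 0.1200) x1=(0.9100, -1.2100, 0.3400) x2=(1.0200, 1.4500, -0.2200) x3=(1.6800, -0.4700, 0.3500) x4=(0.3000, 1.9900, -0.8000)
step 1: x0=(-0.6141, 0.7003, 0.1226) x1=(0.8954, -1.1998, 0.3446) x2=(1.0216, 1.4506, -0.2256) x3=(1.6696, -0.4857, 0.3385) x4=(0.3059, 1.9925, -0.8044)
step 2: x0=(-0.6277, 0.7008, 0.1250) x1=(0.8812, -1.1888, 0.3490) x2=(1.0225, 1.4513, -0.2317) x3=(1.6585, -0.5014, 0.3270) x4=(0.3123, 1.9943, -0.8082)
step 3: x0=(-0.6406, 0.7014, 0.1273) x1=(0.8674, -1.1770, 0.3534) x2=(1.0226, 1.4521, -0.2381) x3=(1.6467, -0.5173, 0.3153) x4=(0.3193, 1.9953, -0.8113)
step 4: x0=(-0.6529, 0.7023, 0.1293) x1=(0.8540, -1.1644, 0.3577) x2=(1.0219, 1.4531, -0.2449) x3=(1.6342, -0.5333, 0.3036) x4=(0.3268, 1.9955, -0.8137)
step 5: x0=(-0.6647, 0.7033, 0.1312) x1=(0.8411, -1.1511, 0.3619) x2=(1.0204, 1.4543, -0.2522) x3=(1.6208, -0.5493, 0.2918) x4=(0.3349, 1.9950, -0.8155)
step 6: x0=(-0.6758, 0.7045, 0.1328) x1=(0.8287, -1.1370, 0.3660) x2=(1.0181, 1.4556, -0.2598) x3=(1.6067, -0.5655, 0.2799) x4=(0.3436, 1.9937, -0.8165)
step 7: x0=(-0.6864, 0.7059, 0.1343) x1=(0.8168, -1.1222, 0.3699) x2=(1.0150, 1.4571, -0.2679) x3=(1.5917, -0.5817, 0.2680) x4=(0.3528, 1.9917, -0.8169)
step 8: x0=(-0.6964, 0.7074, 0.1356) x1=(0.8054, -1.1065, 0.3736) x2=(1.0111, 1.4589, -0.2765) x3=(1.5759, -0.5981, 0.2561) x4=(0.3627, 1.9888, -0.8165)
step 9: x0=(-0.7057, 0.7091, 0.1367) x1=(0.7947, -1.0900, 0.3771) x2=(1.0063, 1.4609, -0.2855) x3=(1.5591, -0.6145, 0.2442) x4=(0.3731, 1.9850, -0.8154)
step 10: x0=(-0.7145, 0.7109, 0.1376) x1=(0.7846, -1.0728, 0.3805) x2=(1.0006, 1.4631, -0.2950) x3=(1.5415, -0.6311, 0.2323) x4=(0.3842, 1.9804, -0.8136)
step 11: x0=(-0.7227, 0.7129, 0.1383) x1=(0.7752, -1.0547, 0.3836) x2=(0.9941, 1.4657, -0.3050) x3=(1.5228, -0.6477, 0.2205) x4=(0.3960, 1.9750, -0.8110)
step 12: x0=(-0.7303, 0.7150, 0.1388) x1=(0.7665, -1.0359, 0.3864) x2=(0.9866, 1.4686, -0.3155) x3=(1.5032, -0.6645, 0.2088) x4=(0.4084, 1.9686, -0.8076)
step 13: x0=(-0.7373, 0.7173, 0.1392) x1=(0.7587, -1.0162, 0.3889) x2=(0.9781, 1.4718, -0.3267) x3=(1.4824, -0.6814, 0.1972) x4=(0.4216, 1.9612, -0.8033)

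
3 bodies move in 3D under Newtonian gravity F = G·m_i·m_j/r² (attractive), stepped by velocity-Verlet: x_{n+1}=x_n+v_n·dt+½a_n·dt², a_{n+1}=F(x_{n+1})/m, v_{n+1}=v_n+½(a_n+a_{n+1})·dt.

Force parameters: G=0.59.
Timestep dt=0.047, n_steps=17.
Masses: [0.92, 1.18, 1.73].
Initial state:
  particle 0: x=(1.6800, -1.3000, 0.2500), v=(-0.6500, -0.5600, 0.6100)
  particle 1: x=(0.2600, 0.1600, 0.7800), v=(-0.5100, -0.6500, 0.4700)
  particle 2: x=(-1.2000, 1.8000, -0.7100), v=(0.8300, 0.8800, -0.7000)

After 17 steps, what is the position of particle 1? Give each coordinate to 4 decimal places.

step 0: x0=(1.6800, -1.3000, 0.2500) x1=(0.2600, 0.1600, 0.7800) x2=(-1.2000, 1.8000, -0.7100)
step 1: x0=(1.6493, -1.3262, 0.2787) x1=(0.2360, 0.1295, 0.8020) x2=(-1.1609, 1.8413, -0.7428)
step 2: x0=(1.6183, -1.3520, 0.3075) x1=(0.2121, 0.0989, 0.8237) x2=(-1.1217, 1.8824, -0.7755)
step 3: x0=(1.5869, -1.3775, 0.3363) x1=(0.1882, 0.0684, 0.8452) x2=(-1.0823, 1.9233, -0.8081)
step 4: x0=(1.5553, -1.4026, 0.3652) x1=(0.1643, 0.0378, 0.8664) x2=(-1.0428, 1.9640, -0.8405)
step 5: x0=(1.5233, -1.4275, 0.3941) x1=(0.1406, 0.0073, 0.8874) x2=(-1.0032, 2.0046, -0.8728)
step 6: x0=(1.4911, -1.4519, 0.4231) x1=(0.1169, -0.0233, 0.9082) x2=(-0.9634, 2.0449, -0.9050)
step 7: x0=(1.4585, -1.4761, 0.4521) x1=(0.0933, -0.0538, 0.9287) x2=(-0.9236, 2.0852, -0.9370)
step 8: x0=(1.4256, -1.4998, 0.4812) x1=(0.0698, -0.0844, 0.9490) x2=(-0.8837, 2.1252, -0.9689)
step 9: x0=(1.3924, -1.5233, 0.5104) x1=(0.0464, -0.1151, 0.9691) x2=(-0.8437, 2.1651, -1.0007)
step 10: x0=(1.3589, -1.5463, 0.5396) x1=(0.0232, -0.1458, 0.9890) x2=(-0.8036, 2.2048, -1.0324)
step 11: x0=(1.3251, -1.5690, 0.5688) x1=(0.0002, -0.1765, 1.0087) x2=(-0.7635, 2.2444, -1.0640)
step 12: x0=(1.2910, -1.5914, 0.5981) x1=(-0.0227, -0.2073, 1.0282) x2=(-0.7233, 2.2838, -1.0955)
step 13: x0=(1.2565, -1.6133, 0.6275) x1=(-0.0455, -0.2382, 1.0475) x2=(-0.6830, 2.3231, -1.1268)
step 14: x0=(1.2217, -1.6349, 0.6569) x1=(-0.0681, -0.2691, 1.0666) x2=(-0.6427, 2.3622, -1.1581)
step 15: x0=(1.1867, -1.6562, 0.6863) x1=(-0.0904, -0.3002, 1.0855) x2=(-0.6024, 2.4012, -1.1892)
step 16: x0=(1.1513, -1.6770, 0.7158) x1=(-0.1126, -0.3313, 1.1042) x2=(-0.5620, 2.4400, -1.2203)
step 17: x0=(1.1155, -1.6974, 0.7454) x1=(-0.1346, -0.3626, 1.1228) x2=(-0.5216, 2.4788, -1.2512)

(-0.1346, -0.3626, 1.1228)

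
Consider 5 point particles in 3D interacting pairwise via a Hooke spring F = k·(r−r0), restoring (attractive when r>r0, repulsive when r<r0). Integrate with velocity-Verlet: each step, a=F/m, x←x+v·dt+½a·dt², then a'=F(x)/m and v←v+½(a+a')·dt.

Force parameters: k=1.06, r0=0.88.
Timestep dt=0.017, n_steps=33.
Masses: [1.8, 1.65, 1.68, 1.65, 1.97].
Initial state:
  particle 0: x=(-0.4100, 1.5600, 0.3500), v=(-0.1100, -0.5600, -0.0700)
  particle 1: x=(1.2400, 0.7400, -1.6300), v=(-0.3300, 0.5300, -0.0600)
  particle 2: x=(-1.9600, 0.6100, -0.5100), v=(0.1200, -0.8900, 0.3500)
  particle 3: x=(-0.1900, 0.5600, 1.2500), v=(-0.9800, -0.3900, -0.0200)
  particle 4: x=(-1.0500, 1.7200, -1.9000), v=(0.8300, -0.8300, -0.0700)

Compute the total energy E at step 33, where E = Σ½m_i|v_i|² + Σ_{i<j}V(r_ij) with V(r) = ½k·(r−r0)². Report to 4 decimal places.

step 0: x0=(-0.4100, 1.5600, 0.3500) x1=(1.2400, 0.7400, -1.6300) x2=(-1.9600, 0.6100, -0.5100) x3=(-0.1900, 0.5600, 1.2500) x4=(-1.0500, 1.7200, -1.9000)
step 1: x0=(-0.4119, 1.5504, 0.3486) x1=(1.2338, 0.7491, -1.6306) x2=(-1.9575, 0.5950, -0.5040) x3=(-0.2067, 0.5535, 1.2491) x4=(-1.0357, 1.7057, -1.9008)
step 2: x0=(-0.4138, 1.5405, 0.3466) x1=(1.2266, 0.7584, -1.6305) x2=(-1.9541, 0.5802, -0.4981) x3=(-0.2236, 0.5473, 1.2471) x4=(-1.0212, 1.6911, -1.9009)
step 3: x0=(-0.4157, 1.5304, 0.3442) x1=(1.2182, 0.7678, -1.6296) x2=(-1.9499, 0.5656, -0.4922) x3=(-0.2406, 0.5413, 1.2441) x4=(-1.0063, 1.6761, -1.9003)
step 4: x0=(-0.4176, 1.5201, 0.3413) x1=(1.2087, 0.7774, -1.6280) x2=(-1.9447, 0.5513, -0.4862) x3=(-0.2578, 0.5355, 1.2399) x4=(-0.9912, 1.6608, -1.8989)
step 5: x0=(-0.4195, 1.5096, 0.3379) x1=(1.1981, 0.7871, -1.6256) x2=(-1.9387, 0.5372, -0.4803) x3=(-0.2750, 0.5300, 1.2347) x4=(-0.9757, 1.6452, -1.8968)
step 6: x0=(-0.4214, 1.4988, 0.3340) x1=(1.1865, 0.7969, -1.6225) x2=(-1.9318, 0.5234, -0.4744) x3=(-0.2924, 0.5248, 1.2283) x4=(-0.9601, 1.6293, -1.8940)
step 7: x0=(-0.4234, 1.4879, 0.3297) x1=(1.1737, 0.8068, -1.6186) x2=(-1.9241, 0.5098, -0.4685) x3=(-0.3098, 0.5198, 1.2210) x4=(-0.9441, 1.6130, -1.8904)
step 8: x0=(-0.4253, 1.4767, 0.3248) x1=(1.1600, 0.8168, -1.6139) x2=(-1.9155, 0.4965, -0.4627) x3=(-0.3273, 0.5151, 1.2125) x4=(-0.9280, 1.5964, -1.8861)
step 9: x0=(-0.4273, 1.4653, 0.3195) x1=(1.1451, 0.8269, -1.6085) x2=(-1.9061, 0.4834, -0.4569) x3=(-0.3449, 0.5106, 1.2030) x4=(-0.9116, 1.5795, -1.8812)
step 10: x0=(-0.4293, 1.4538, 0.3137) x1=(1.1293, 0.8371, -1.6024) x2=(-1.8958, 0.4706, -0.4511) x3=(-0.3626, 0.5063, 1.1925) x4=(-0.8950, 1.5624, -1.8754)
step 11: x0=(-0.4312, 1.4420, 0.3075) x1=(1.1124, 0.8474, -1.5955) x2=(-1.8847, 0.4581, -0.4454) x3=(-0.3803, 0.5023, 1.1809) x4=(-0.8782, 1.5449, -1.8690)
step 12: x0=(-0.4332, 1.4300, 0.3008) x1=(1.0945, 0.8576, -1.5879) x2=(-1.8728, 0.4458, -0.4397) x3=(-0.3980, 0.4986, 1.1683) x4=(-0.8612, 1.5271, -1.8619)
step 13: x0=(-0.4352, 1.4179, 0.2937) x1=(1.0756, 0.8680, -1.5796) x2=(-1.8601, 0.4338, -0.4341) x3=(-0.4158, 0.4950, 1.1548) x4=(-0.8440, 1.5091, -1.8541)
step 14: x0=(-0.4372, 1.4055, 0.2861) x1=(1.0557, 0.8783, -1.5706) x2=(-1.8466, 0.4220, -0.4285) x3=(-0.4336, 0.4917, 1.1402) x4=(-0.8266, 1.4908, -1.8456)
step 15: x0=(-0.4392, 1.3930, 0.2780) x1=(1.0349, 0.8887, -1.5609) x2=(-1.8324, 0.4106, -0.4230) x3=(-0.4514, 0.4887, 1.1246) x4=(-0.8091, 1.4722, -1.8364)
step 16: x0=(-0.4412, 1.3802, 0.2696) x1=(1.0131, 0.8991, -1.5504) x2=(-1.8173, 0.3994, -0.4176) x3=(-0.4691, 0.4858, 1.1081) x4=(-0.7915, 1.4533, -1.8266)
step 17: x0=(-0.4432, 1.3674, 0.2607) x1=(0.9904, 0.9094, -1.5393) x2=(-1.8016, 0.3884, -0.4122) x3=(-0.4869, 0.4832, 1.0906) x4=(-0.7737, 1.4342, -1.8160)
step 18: x0=(-0.4452, 1.3543, 0.2514) x1=(0.9668, 0.9198, -1.5275) x2=(-1.7851, 0.3778, -0.4069) x3=(-0.5047, 0.4808, 1.0722) x4=(-0.7558, 1.4148, -1.8049)
step 19: x0=(-0.4472, 1.3411, 0.2417) x1=(0.9423, 0.9301, -1.5151) x2=(-1.7679, 0.3674, -0.4017) x3=(-0.5224, 0.4786, 1.0529) x4=(-0.7379, 1.3953, -1.7930)
step 20: x0=(-0.4492, 1.3277, 0.2315) x1=(0.9170, 0.9403, -1.5019) x2=(-1.7500, 0.3574, -0.3966) x3=(-0.5401, 0.4766, 1.0327) x4=(-0.7198, 1.3754, -1.7806)
step 21: x0=(-0.4512, 1.3142, 0.2210) x1=(0.8908, 0.9505, -1.4882) x2=(-1.7314, 0.3476, -0.3915) x3=(-0.5577, 0.4748, 1.0116) x4=(-0.7016, 1.3554, -1.7675)
step 22: x0=(-0.4532, 1.3005, 0.2102) x1=(0.8638, 0.9607, -1.4738) x2=(-1.7121, 0.3380, -0.3866) x3=(-0.5753, 0.4732, 0.9896) x4=(-0.6834, 1.3351, -1.7538)
step 23: x0=(-0.4551, 1.2867, 0.1989) x1=(0.8360, 0.9708, -1.4587) x2=(-1.6922, 0.3288, -0.3817) x3=(-0.5928, 0.4718, 0.9669) x4=(-0.6651, 1.3146, -1.7395)
step 24: x0=(-0.4571, 1.2727, 0.1873) x1=(0.8074, 0.9807, -1.4431) x2=(-1.6717, 0.3198, -0.3770) x3=(-0.6102, 0.4706, 0.9433) x4=(-0.6468, 1.2940, -1.7246)
step 25: x0=(-0.4591, 1.2586, 0.1753) x1=(0.7781, 0.9906, -1.4269) x2=(-1.6506, 0.3111, -0.3723) x3=(-0.6275, 0.4696, 0.9189) x4=(-0.6285, 1.2731, -1.7091)
step 26: x0=(-0.4611, 1.2444, 0.1630) x1=(0.7481, 1.0004, -1.4101) x2=(-1.6289, 0.3027, -0.3678) x3=(-0.6448, 0.4688, 0.8937) x4=(-0.6101, 1.2521, -1.6930)
step 27: x0=(-0.4630, 1.2301, 0.1503) x1=(0.7174, 1.0101, -1.3927) x2=(-1.6066, 0.2945, -0.3634) x3=(-0.6619, 0.4681, 0.8678) x4=(-0.5918, 1.2308, -1.6764)
step 28: x0=(-0.4650, 1.2156, 0.1373) x1=(0.6860, 1.0197, -1.3748) x2=(-1.5838, 0.2866, -0.3591) x3=(-0.6789, 0.4677, 0.8412) x4=(-0.5734, 1.2094, -1.6593)
step 29: x0=(-0.4669, 1.2011, 0.1240) x1=(0.6540, 1.0291, -1.3564) x2=(-1.5604, 0.2790, -0.3549) x3=(-0.6958, 0.4674, 0.8139) x4=(-0.5551, 1.1879, -1.6417)
step 30: x0=(-0.4689, 1.1864, 0.1104) x1=(0.6213, 1.0384, -1.3374) x2=(-1.5365, 0.2716, -0.3508) x3=(-0.7126, 0.4672, 0.7859) x4=(-0.5368, 1.1661, -1.6235)
step 31: x0=(-0.4708, 1.1717, 0.0965) x1=(0.5881, 1.0476, -1.3180) x2=(-1.5122, 0.2645, -0.3468) x3=(-0.7292, 0.4672, 0.7573) x4=(-0.5186, 1.1443, -1.6048)
step 32: x0=(-0.4727, 1.1568, 0.0824) x1=(0.5543, 1.0566, -1.2980) x2=(-1.4873, 0.2576, -0.3430) x3=(-0.7457, 0.4674, 0.7280) x4=(-0.5004, 1.1223, -1.5857)
step 33: x0=(-0.4746, 1.1419, 0.0679) x1=(0.5200, 1.0654, -1.2776) x2=(-1.4621, 0.2510, -0.3393) x3=(-0.7621, 0.4677, 0.6982) x4=(-0.4823, 1.1001, -1.5661)
step 0 velocities: v0=(-0.1100, -0.5600, -0.0700) v1=(-0.3300, 0.5300, -0.0600) v2=(0.1200, -0.8900, 0.3500) v3=(-0.9800, -0.3900, -0.0200) v4=(0.8300, -0.8300, -0.0700)
step 0: KE=3.6826, PE=16.9436, E=20.6262
step 33 velocities: v0=(-0.1115, -0.8797, -0.8560) v1=(-2.0324, 0.5165, 1.2146) v2=(1.4985, -0.3817, 0.2130) v3=(-0.9581, 0.0230, -1.7728) v4=(1.0633, -1.3059, 1.1655)
step 33: KE=15.7410, PE=4.8827, E=20.6237

20.6237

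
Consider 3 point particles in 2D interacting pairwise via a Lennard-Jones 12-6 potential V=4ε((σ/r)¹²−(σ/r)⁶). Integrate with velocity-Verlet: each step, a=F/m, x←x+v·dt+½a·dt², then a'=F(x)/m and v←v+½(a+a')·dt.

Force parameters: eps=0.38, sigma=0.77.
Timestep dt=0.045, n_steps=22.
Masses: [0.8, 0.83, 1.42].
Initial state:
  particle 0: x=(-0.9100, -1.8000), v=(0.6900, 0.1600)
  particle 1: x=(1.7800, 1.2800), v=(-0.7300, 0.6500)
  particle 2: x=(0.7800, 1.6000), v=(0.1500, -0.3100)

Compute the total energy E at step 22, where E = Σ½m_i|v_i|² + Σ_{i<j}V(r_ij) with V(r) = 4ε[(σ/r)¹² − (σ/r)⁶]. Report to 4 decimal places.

0.4823

step 0: x0=(-0.9100, -1.8000) x1=(1.7800, 1.2800) x2=(0.7800, 1.6000)
step 1: x0=(-0.8789, -1.7928) x1=(1.7461, 1.3096) x2=(0.7874, 1.5858)
step 2: x0=(-0.8479, -1.7856) x1=(1.7095, 1.3399) x2=(0.7963, 1.5713)
step 3: x0=(-0.8168, -1.7784) x1=(1.6702, 1.3710) x2=(0.8068, 1.5563)
step 4: x0=(-0.7858, -1.7712) x1=(1.6296, 1.4023) x2=(0.8181, 1.5411)
step 5: x0=(-0.7547, -1.7640) x1=(1.5950, 1.4326) x2=(0.8259, 1.5265)
step 6: x0=(-0.7237, -1.7568) x1=(1.5859, 1.4598) x2=(0.8188, 1.5138)
step 7: x0=(-0.6926, -1.7496) x1=(1.6062, 1.4849) x2=(0.7944, 1.5022)
step 8: x0=(-0.6616, -1.7424) x1=(1.6357, 1.5098) x2=(0.7648, 1.4908)
step 9: x0=(-0.6305, -1.7352) x1=(1.6645, 1.5348) x2=(0.7354, 1.4794)
step 10: x0=(-0.5995, -1.7280) x1=(1.6906, 1.5595) x2=(0.7077, 1.4681)
step 11: x0=(-0.5684, -1.7208) x1=(1.7140, 1.5840) x2=(0.6816, 1.4569)
step 12: x0=(-0.5374, -1.7135) x1=(1.7350, 1.6082) x2=(0.6569, 1.4459)
step 13: x0=(-0.5063, -1.7063) x1=(1.7541, 1.6321) x2=(0.6333, 1.4351)
step 14: x0=(-0.4753, -1.6991) x1=(1.7717, 1.6557) x2=(0.6105, 1.4244)
step 15: x0=(-0.4442, -1.6919) x1=(1.7881, 1.6792) x2=(0.5885, 1.4138)
step 16: x0=(-0.4131, -1.6847) x1=(1.8036, 1.7024) x2=(0.5669, 1.4034)
step 17: x0=(-0.3821, -1.6775) x1=(1.8184, 1.7254) x2=(0.5459, 1.3931)
step 18: x0=(-0.3510, -1.6703) x1=(1.8325, 1.7483) x2=(0.5252, 1.3829)
step 19: x0=(-0.3200, -1.6630) x1=(1.8461, 1.7710) x2=(0.5047, 1.3727)
step 20: x0=(-0.2889, -1.6558) x1=(1.8594, 1.7936) x2=(0.4845, 1.3626)
step 21: x0=(-0.2579, -1.6486) x1=(1.8723, 1.8161) x2=(0.4645, 1.3526)
step 22: x0=(-0.2268, -1.6414) x1=(1.8849, 1.8385) x2=(0.4447, 1.3426)
step 0 velocities: v0=(0.6900, 0.1600) v1=(-0.7300, 0.6500) v2=(0.1500, -0.3100)
step 0: KE=0.6814, PE=-0.1999, E=0.4815
step 22 velocities: v0=(0.6902, 0.1606) v1=(0.2785, 0.4973) v2=(-0.4396, -0.2211)
step 22: KE=0.5076, PE=-0.0254, E=0.4823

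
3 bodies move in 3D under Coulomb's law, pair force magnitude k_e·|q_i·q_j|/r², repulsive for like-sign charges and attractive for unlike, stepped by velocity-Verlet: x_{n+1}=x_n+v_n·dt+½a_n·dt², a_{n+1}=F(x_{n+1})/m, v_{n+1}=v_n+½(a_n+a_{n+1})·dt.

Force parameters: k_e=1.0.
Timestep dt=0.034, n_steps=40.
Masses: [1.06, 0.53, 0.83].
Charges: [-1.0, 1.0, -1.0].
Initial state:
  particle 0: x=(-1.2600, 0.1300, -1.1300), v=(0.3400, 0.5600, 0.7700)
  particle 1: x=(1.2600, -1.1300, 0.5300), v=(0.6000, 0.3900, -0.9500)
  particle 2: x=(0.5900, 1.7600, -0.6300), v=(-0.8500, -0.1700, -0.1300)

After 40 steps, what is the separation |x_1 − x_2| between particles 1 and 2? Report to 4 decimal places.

step 0: x0=(-1.2600, 0.1300, -1.1300) x1=(1.2600, -1.1300, 0.5300) x2=(0.5900, 1.7600, -0.6300)
step 1: x0=(-1.2485, 0.1490, -1.1038) x1=(1.2803, -1.1166, 0.4976) x2=(0.5612, 1.7542, -0.6344)
step 2: x0=(-1.2370, 0.1678, -1.0776) x1=(1.3004, -1.1029, 0.4650) x2=(0.5326, 1.7485, -0.6387)
step 3: x0=(-1.2256, 0.1864, -1.0514) x1=(1.3203, -1.0890, 0.4323) x2=(0.5042, 1.7428, -0.6428)
step 4: x0=(-1.2142, 0.2049, -1.0251) x1=(1.3399, -1.0747, 0.3994) x2=(0.4760, 1.7371, -0.6469)
step 5: x0=(-1.2029, 0.2232, -0.9989) x1=(1.3593, -1.0602, 0.3663) x2=(0.4481, 1.7314, -0.6509)
step 6: x0=(-1.1916, 0.2413, -0.9726) x1=(1.3785, -1.0454, 0.3330) x2=(0.4204, 1.7259, -0.6549)
step 7: x0=(-1.1805, 0.2592, -0.9464) x1=(1.3974, -1.0303, 0.2996) x2=(0.3929, 1.7203, -0.6587)
step 8: x0=(-1.1694, 0.2769, -0.9201) x1=(1.4161, -1.0149, 0.2660) x2=(0.3657, 1.7149, -0.6624)
step 9: x0=(-1.1584, 0.2944, -0.8938) x1=(1.4345, -0.9992, 0.2323) x2=(0.3388, 1.7095, -0.6661)
step 10: x0=(-1.1475, 0.3117, -0.8674) x1=(1.4526, -0.9832, 0.1984) x2=(0.3122, 1.7042, -0.6697)
step 11: x0=(-1.1366, 0.3288, -0.8411) x1=(1.4705, -0.9669, 0.1644) x2=(0.2859, 1.6990, -0.6732)
step 12: x0=(-1.1259, 0.3456, -0.8148) x1=(1.4880, -0.9502, 0.1302) x2=(0.2598, 1.6940, -0.6766)
step 13: x0=(-1.1153, 0.3621, -0.7884) x1=(1.5053, -0.9333, 0.0959) x2=(0.2342, 1.6890, -0.6800)
step 14: x0=(-1.1048, 0.3784, -0.7620) x1=(1.5223, -0.9161, 0.0615) x2=(0.2088, 1.6842, -0.6833)
step 15: x0=(-1.0945, 0.3945, -0.7356) x1=(1.5389, -0.8986, 0.0269) x2=(0.1838, 1.6795, -0.6865)
step 16: x0=(-1.0842, 0.4102, -0.7092) x1=(1.5553, -0.8807, -0.0078) x2=(0.1592, 1.6750, -0.6897)
step 17: x0=(-1.0741, 0.4256, -0.6828) x1=(1.5713, -0.8626, -0.0426) x2=(0.1350, 1.6707, -0.6929)
step 18: x0=(-1.0642, 0.4408, -0.6563) x1=(1.5870, -0.8441, -0.0775) x2=(0.1111, 1.6666, -0.6960)
step 19: x0=(-1.0544, 0.4556, -0.6298) x1=(1.6023, -0.8253, -0.1125) x2=(0.0877, 1.6627, -0.6991)
step 20: x0=(-1.0447, 0.4700, -0.6033) x1=(1.6173, -0.8062, -0.1475) x2=(0.0647, 1.6591, -0.7022)
step 21: x0=(-1.0353, 0.4842, -0.5767) x1=(1.6320, -0.7868, -0.1827) x2=(0.0421, 1.6556, -0.7053)
step 22: x0=(-1.0260, 0.4979, -0.5501) x1=(1.6463, -0.7671, -0.2179) x2=(0.0200, 1.6525, -0.7085)
step 23: x0=(-1.0169, 0.5113, -0.5234) x1=(1.6603, -0.7471, -0.2533) x2=(-0.0016, 1.6497, -0.7116)
step 24: x0=(-1.0080, 0.5242, -0.4966) x1=(1.6739, -0.7268, -0.2886) x2=(-0.0228, 1.6471, -0.7148)
step 25: x0=(-0.9993, 0.5368, -0.4698) x1=(1.6871, -0.7061, -0.3241) x2=(-0.0435, 1.6449, -0.7181)
step 26: x0=(-0.9907, 0.5490, -0.4429) x1=(1.6999, -0.6852, -0.3595) x2=(-0.0636, 1.6430, -0.7214)
step 27: x0=(-0.9825, 0.5607, -0.4158) x1=(1.7124, -0.6640, -0.3950) x2=(-0.0833, 1.6415, -0.7249)
step 28: x0=(-0.9744, 0.5719, -0.3887) x1=(1.7245, -0.6424, -0.4306) x2=(-0.1025, 1.6404, -0.7284)
step 29: x0=(-0.9665, 0.5827, -0.3614) x1=(1.7362, -0.6206, -0.4661) x2=(-0.1211, 1.6396, -0.7322)
step 30: x0=(-0.9589, 0.5931, -0.3340) x1=(1.7475, -0.5985, -0.5017) x2=(-0.1392, 1.6393, -0.7361)
step 31: x0=(-0.9515, 0.6029, -0.3065) x1=(1.7585, -0.5760, -0.5373) x2=(-0.1567, 1.6394, -0.7401)
step 32: x0=(-0.9443, 0.6123, -0.2787) x1=(1.7690, -0.5533, -0.5729) x2=(-0.1738, 1.6399, -0.7445)
step 33: x0=(-0.9373, 0.6212, -0.2508) x1=(1.7791, -0.5303, -0.6084) x2=(-0.1903, 1.6409, -0.7490)
step 34: x0=(-0.9305, 0.6296, -0.2227) x1=(1.7889, -0.5070, -0.6440) x2=(-0.2062, 1.6423, -0.7538)
step 35: x0=(-0.9240, 0.6375, -0.1943) x1=(1.7982, -0.4835, -0.6795) x2=(-0.2217, 1.6441, -0.7590)
step 36: x0=(-0.9176, 0.6449, -0.1658) x1=(1.8072, -0.4596, -0.7150) x2=(-0.2367, 1.6464, -0.7644)
step 37: x0=(-0.9114, 0.6519, -0.1370) x1=(1.8158, -0.4355, -0.7505) x2=(-0.2511, 1.6492, -0.7702)
step 38: x0=(-0.9054, 0.6583, -0.1079) x1=(1.8239, -0.4111, -0.7859) x2=(-0.2651, 1.6524, -0.7763)
step 39: x0=(-0.8996, 0.6643, -0.0786) x1=(1.8317, -0.3865, -0.8212) x2=(-0.2786, 1.6560, -0.7828)
step 40: x0=(-0.8940, 0.6698, -0.0490) x1=(1.8390, -0.3616, -0.8565) x2=(-0.2916, 1.6601, -0.7897)

2.9379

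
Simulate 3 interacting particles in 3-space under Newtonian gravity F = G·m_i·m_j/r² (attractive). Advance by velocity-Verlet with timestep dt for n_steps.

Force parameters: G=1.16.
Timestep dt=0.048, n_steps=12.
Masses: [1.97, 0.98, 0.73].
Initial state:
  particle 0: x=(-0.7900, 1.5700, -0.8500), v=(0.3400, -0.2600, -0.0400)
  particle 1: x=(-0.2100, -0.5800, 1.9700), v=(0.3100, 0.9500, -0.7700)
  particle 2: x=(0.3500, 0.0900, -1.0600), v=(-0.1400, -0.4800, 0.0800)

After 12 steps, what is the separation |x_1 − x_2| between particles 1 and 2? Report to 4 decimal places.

step 0: x0=(-0.7900, 1.5700, -0.8500) x1=(-0.2100, -0.5800, 1.9700) x2=(0.3500, 0.0900, -1.0600)
step 1: x0=(-0.7735, 1.5572, -0.8519) x1=(-0.1951, -0.5343, 1.9328) x2=(0.3428, 0.0675, -1.0560)
step 2: x0=(-0.7566, 1.5439, -0.8536) x1=(-0.1803, -0.4882, 1.8950) x2=(0.3347, 0.0462, -1.0515)
step 3: x0=(-0.7394, 1.5300, -0.8553) x1=(-0.1655, -0.4419, 1.8567) x2=(0.3256, 0.0260, -1.0466)
step 4: x0=(-0.7218, 1.5155, -0.8568) x1=(-0.1508, -0.3953, 1.8179) x2=(0.3156, 0.0070, -1.0412)
step 5: x0=(-0.7038, 1.5004, -0.8582) x1=(-0.1360, -0.3483, 1.7784) x2=(0.3047, -0.0107, -1.0354)
step 6: x0=(-0.6855, 1.4847, -0.8595) x1=(-0.1214, -0.3011, 1.7383) x2=(0.2928, -0.0272, -1.0291)
step 7: x0=(-0.6668, 1.4683, -0.8606) x1=(-0.1068, -0.2536, 1.6975) x2=(0.2800, -0.0423, -1.0224)
step 8: x0=(-0.6477, 1.4513, -0.8615) x1=(-0.0922, -0.2057, 1.6561) x2=(0.2664, -0.0561, -1.0151)
step 9: x0=(-0.6283, 1.4336, -0.8623) x1=(-0.0778, -0.1575, 1.6139) x2=(0.2517, -0.0685, -1.0074)
step 10: x0=(-0.6085, 1.4152, -0.8629) x1=(-0.0634, -0.1090, 1.5709) x2=(0.2362, -0.0794, -0.9991)
step 11: x0=(-0.5883, 1.3960, -0.8633) x1=(-0.0490, -0.0602, 1.5272) x2=(0.2198, -0.0888, -0.9903)
step 12: x0=(-0.5677, 1.3761, -0.8634) x1=(-0.0348, -0.0111, 1.4826) x2=(0.2024, -0.0966, -0.9810)

2.4765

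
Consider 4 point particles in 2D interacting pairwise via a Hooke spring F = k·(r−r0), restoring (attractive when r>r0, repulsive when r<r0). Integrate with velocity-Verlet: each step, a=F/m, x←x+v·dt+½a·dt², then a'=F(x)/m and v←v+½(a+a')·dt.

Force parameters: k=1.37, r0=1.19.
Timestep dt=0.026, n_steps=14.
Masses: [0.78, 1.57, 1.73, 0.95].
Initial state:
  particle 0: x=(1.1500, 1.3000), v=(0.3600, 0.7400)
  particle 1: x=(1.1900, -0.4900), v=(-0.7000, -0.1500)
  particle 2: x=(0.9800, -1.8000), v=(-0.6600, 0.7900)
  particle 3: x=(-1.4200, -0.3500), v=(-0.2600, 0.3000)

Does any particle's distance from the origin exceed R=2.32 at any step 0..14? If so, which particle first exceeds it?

step 0: x0=(1.1500, 1.3000) x1=(1.1900, -0.4900) x2=(0.9800, -1.8000) x3=(-1.4200, -0.3500)
step 1: x0=(1.1584, 1.3172) x1=(1.1714, -0.4937) x2=(0.9625, -1.7787) x3=(-1.4246, -0.3422)
step 2: x0=(1.1647, 1.3301) x1=(1.1519, -0.4971) x2=(0.9444, -1.7559) x3=(-1.4250, -0.3342)
step 3: x0=(1.1690, 1.3388) x1=(1.1316, -0.5001) x2=(0.9256, -1.7315) x3=(-1.4212, -0.3261)
step 4: x0=(1.1713, 1.3433) x1=(1.1105, -0.5028) x2=(0.9061, -1.7057) x3=(-1.4132, -0.3179)
step 5: x0=(1.1714, 1.3436) x1=(1.0886, -0.5049) x2=(0.8861, -1.6785) x3=(-1.4010, -0.3096)
step 6: x0=(1.1694, 1.3397) x1=(1.0660, -0.5067) x2=(0.8655, -1.6499) x3=(-1.3849, -0.3011)
step 7: x0=(1.1653, 1.3318) x1=(1.0426, -0.5079) x2=(0.8443, -1.6199) x3=(-1.3648, -0.2924)
step 8: x0=(1.1591, 1.3197) x1=(1.0186, -0.5087) x2=(0.8226, -1.5887) x3=(-1.3408, -0.2836)
step 9: x0=(1.1509, 1.3038) x1=(0.9939, -0.5090) x2=(0.8004, -1.5562) x3=(-1.3132, -0.2747)
step 10: x0=(1.1406, 1.2840) x1=(0.9686, -0.5088) x2=(0.7777, -1.5225) x3=(-1.2819, -0.2656)
step 11: x0=(1.1283, 1.2604) x1=(0.9427, -0.5080) x2=(0.7545, -1.4877) x3=(-1.2472, -0.2563)
step 12: x0=(1.1140, 1.2332) x1=(0.9163, -0.5067) x2=(0.7309, -1.4518) x3=(-1.2092, -0.2469)
step 13: x0=(1.0979, 1.2026) x1=(0.8893, -0.5049) x2=(0.7069, -1.4149) x3=(-1.1681, -0.2374)
step 14: x0=(1.0799, 1.1688) x1=(0.8620, -0.5026) x2=(0.6825, -1.3771) x3=(-1.1241, -0.2277)

no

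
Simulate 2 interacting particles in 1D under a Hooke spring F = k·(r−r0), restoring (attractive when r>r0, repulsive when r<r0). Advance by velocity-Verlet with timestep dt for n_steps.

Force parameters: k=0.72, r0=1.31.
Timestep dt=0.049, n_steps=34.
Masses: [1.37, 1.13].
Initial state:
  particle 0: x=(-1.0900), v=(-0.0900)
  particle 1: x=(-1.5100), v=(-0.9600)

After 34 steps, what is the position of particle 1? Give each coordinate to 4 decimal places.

(-3.3431)

step 0: x0=(-1.0900) x1=(-1.5100)
step 1: x0=(-1.0938) x1=(-1.5577)
step 2: x0=(-1.0966) x1=(-1.6067)
step 3: x0=(-1.0984) x1=(-1.6570)
step 4: x0=(-1.0992) x1=(-1.7084)
step 5: x0=(-1.0992) x1=(-1.7608)
step 6: x0=(-1.0983) x1=(-1.8143)
step 7: x0=(-1.0967) x1=(-1.8686)
step 8: x0=(-1.0943) x1=(-1.9238)
step 9: x0=(-1.0914) x1=(-1.9797)
step 10: x0=(-1.0880) x1=(-2.0363)
step 11: x0=(-1.0841) x1=(-2.0934)
step 12: x0=(-1.0798) x1=(-2.1510)
step 13: x0=(-1.0752) x1=(-2.2089)
step 14: x0=(-1.0704) x1=(-2.2672)
step 15: x0=(-1.0655) x1=(-2.3255)
step 16: x0=(-1.0605) x1=(-2.3840)
step 17: x0=(-1.0555) x1=(-2.4424)
step 18: x0=(-1.0506) x1=(-2.5008)
step 19: x0=(-1.0458) x1=(-2.5589)
step 20: x0=(-1.0414) x1=(-2.6167)
step 21: x0=(-1.0372) x1=(-2.6741)
step 22: x0=(-1.0335) x1=(-2.7310)
step 23: x0=(-1.0303) x1=(-2.7873)
step 24: x0=(-1.0276) x1=(-2.8429)
step 25: x0=(-1.0256) x1=(-2.8977)
step 26: x0=(-1.0243) x1=(-2.9517)
step 27: x0=(-1.0238) x1=(-3.0048)
step 28: x0=(-1.0241) x1=(-3.0568)
step 29: x0=(-1.0253) x1=(-3.1077)
step 30: x0=(-1.0275) x1=(-3.1574)
step 31: x0=(-1.0307) x1=(-3.2059)
step 32: x0=(-1.0350) x1=(-3.2530)
step 33: x0=(-1.0405) x1=(-3.2988)
step 34: x0=(-1.0472) x1=(-3.3431)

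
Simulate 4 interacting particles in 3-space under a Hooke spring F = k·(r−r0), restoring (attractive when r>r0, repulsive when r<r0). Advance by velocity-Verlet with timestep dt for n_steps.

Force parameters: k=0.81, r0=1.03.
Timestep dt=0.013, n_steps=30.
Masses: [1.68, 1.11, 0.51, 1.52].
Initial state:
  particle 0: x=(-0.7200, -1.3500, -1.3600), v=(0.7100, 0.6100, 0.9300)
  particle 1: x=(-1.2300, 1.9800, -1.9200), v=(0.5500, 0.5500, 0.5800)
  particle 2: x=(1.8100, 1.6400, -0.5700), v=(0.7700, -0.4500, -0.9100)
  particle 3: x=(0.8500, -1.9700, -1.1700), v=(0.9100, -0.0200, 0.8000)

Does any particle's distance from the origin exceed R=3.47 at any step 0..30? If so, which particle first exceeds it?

no

step 0: x0=(-0.7200, -1.3500, -1.3600) x1=(-1.2300, 1.9800, -1.9200) x2=(1.8100, 1.6400, -0.5700) x3=(0.8500, -1.9700, -1.1700)
step 1: x0=(-0.7107, -1.3419, -1.3479) x1=(-1.2226, 1.9868, -1.9123) x2=(1.8194, 1.6335, -0.5821) x3=(0.8618, -1.9700, -1.1596)
step 2: x0=(-0.7012, -1.3334, -1.3358) x1=(-1.2147, 1.9929, -1.9045) x2=(1.8275, 1.6258, -0.5947) x3=(0.8734, -1.9695, -1.1492)
step 3: x0=(-0.6915, -1.3246, -1.3236) x1=(-1.2063, 1.9983, -1.8963) x2=(1.8344, 1.6169, -0.6078) x3=(0.8849, -1.9684, -1.1389)
step 4: x0=(-0.6817, -1.3155, -1.3115) x1=(-1.1974, 2.0030, -1.8880) x2=(1.8400, 1.6068, -0.6214) x3=(0.8962, -1.9668, -1.1286)
step 5: x0=(-0.6717, -1.3060, -1.2993) x1=(-1.1880, 2.0071, -1.8794) x2=(1.8444, 1.5955, -0.6354) x3=(0.9074, -1.9646, -1.1183)
step 6: x0=(-0.6615, -1.2962, -1.2871) x1=(-1.1781, 2.0104, -1.8706) x2=(1.8475, 1.5829, -0.6500) x3=(0.9185, -1.9620, -1.1080)
step 7: x0=(-0.6511, -1.2860, -1.2749) x1=(-1.1676, 2.0130, -1.8615) x2=(1.8494, 1.5692, -0.6649) x3=(0.9294, -1.9588, -1.0978)
step 8: x0=(-0.6406, -1.2755, -1.2627) x1=(-1.1567, 2.0149, -1.8523) x2=(1.8501, 1.5544, -0.6803) x3=(0.9402, -1.9550, -1.0876)
step 9: x0=(-0.6299, -1.2647, -1.2505) x1=(-1.1453, 2.0161, -1.8428) x2=(1.8496, 1.5384, -0.6961) x3=(0.9508, -1.9508, -1.0774)
step 10: x0=(-0.6190, -1.2535, -1.2383) x1=(-1.1334, 2.0167, -1.8331) x2=(1.8479, 1.5213, -0.7122) x3=(0.9613, -1.9460, -1.0673)
step 11: x0=(-0.6080, -1.2420, -1.2261) x1=(-1.1210, 2.0165, -1.8232) x2=(1.8449, 1.5030, -0.7288) x3=(0.9716, -1.9407, -1.0572)
step 12: x0=(-0.5968, -1.2302, -1.2139) x1=(-1.1081, 2.0156, -1.8130) x2=(1.8408, 1.4837, -0.7457) x3=(0.9818, -1.9348, -1.0471)
step 13: x0=(-0.5854, -1.2181, -1.2016) x1=(-1.0947, 2.0140, -1.8027) x2=(1.8355, 1.4633, -0.7629) x3=(0.9918, -1.9285, -1.0371)
step 14: x0=(-0.5739, -1.2056, -1.1894) x1=(-1.0809, 2.0118, -1.7921) x2=(1.8291, 1.4418, -0.7805) x3=(1.0017, -1.9216, -1.0271)
step 15: x0=(-0.5622, -1.1929, -1.1772) x1=(-1.0665, 2.0088, -1.7813) x2=(1.8215, 1.4193, -0.7984) x3=(1.0115, -1.9142, -1.0172)
step 16: x0=(-0.5503, -1.1798, -1.1650) x1=(-1.0517, 2.0051, -1.7704) x2=(1.8128, 1.3958, -0.8166) x3=(1.0211, -1.9063, -1.0073)
step 17: x0=(-0.5383, -1.1664, -1.1528) x1=(-1.0364, 2.0008, -1.7592) x2=(1.8030, 1.3712, -0.8350) x3=(1.0305, -1.8979, -0.9974)
step 18: x0=(-0.5261, -1.1528, -1.1406) x1=(-1.0206, 1.9958, -1.7478) x2=(1.7921, 1.3457, -0.8537) x3=(1.0398, -1.8890, -0.9876)
step 19: x0=(-0.5137, -1.1388, -1.1285) x1=(-1.0044, 1.9900, -1.7362) x2=(1.7801, 1.3193, -0.8726) x3=(1.0489, -1.8796, -0.9779)
step 20: x0=(-0.5012, -1.1246, -1.1163) x1=(-0.9877, 1.9836, -1.7245) x2=(1.7671, 1.2919, -0.8918) x3=(1.0579, -1.8697, -0.9682)
step 21: x0=(-0.4886, -1.1100, -1.1042) x1=(-0.9705, 1.9765, -1.7125) x2=(1.7531, 1.2636, -0.9111) x3=(1.0667, -1.8594, -0.9586)
step 22: x0=(-0.4758, -1.0952, -1.0920) x1=(-0.9529, 1.9688, -1.7004) x2=(1.7380, 1.2344, -0.9307) x3=(1.0754, -1.8485, -0.9490)
step 23: x0=(-0.4629, -1.0801, -1.0799) x1=(-0.9349, 1.9603, -1.6880) x2=(1.7219, 1.2044, -0.9504) x3=(1.0839, -1.8372, -0.9394)
step 24: x0=(-0.4498, -1.0648, -1.0678) x1=(-0.9164, 1.9512, -1.6755) x2=(1.7049, 1.1735, -0.9702) x3=(1.0922, -1.8254, -0.9300)
step 25: x0=(-0.4365, -1.0492, -1.0558) x1=(-0.8975, 1.9414, -1.6629) x2=(1.6869, 1.1418, -0.9902) x3=(1.1004, -1.8131, -0.9205)
step 26: x0=(-0.4232, -1.0333, -1.0437) x1=(-0.8781, 1.9310, -1.6500) x2=(1.6681, 1.1094, -1.0103) x3=(1.1085, -1.8004, -0.9112)
step 27: x0=(-0.4096, -1.0172, -1.0317) x1=(-0.8584, 1.9199, -1.6370) x2=(1.6483, 1.0762, -1.0305) x3=(1.1164, -1.7872, -0.9019)
step 28: x0=(-0.3960, -1.0009, -1.0198) x1=(-0.8382, 1.9082, -1.6238) x2=(1.6276, 1.0423, -1.0508) x3=(1.1241, -1.7735, -0.8927)
step 29: x0=(-0.3822, -0.9843, -1.0078) x1=(-0.8176, 1.8958, -1.6105) x2=(1.6061, 1.0077, -1.0711) x3=(1.1316, -1.7594, -0.8835)
step 30: x0=(-0.3683, -0.9674, -0.9959) x1=(-0.7966, 1.8828, -1.5970) x2=(1.5838, 0.9724, -1.0915) x3=(1.1390, -1.7449, -0.8744)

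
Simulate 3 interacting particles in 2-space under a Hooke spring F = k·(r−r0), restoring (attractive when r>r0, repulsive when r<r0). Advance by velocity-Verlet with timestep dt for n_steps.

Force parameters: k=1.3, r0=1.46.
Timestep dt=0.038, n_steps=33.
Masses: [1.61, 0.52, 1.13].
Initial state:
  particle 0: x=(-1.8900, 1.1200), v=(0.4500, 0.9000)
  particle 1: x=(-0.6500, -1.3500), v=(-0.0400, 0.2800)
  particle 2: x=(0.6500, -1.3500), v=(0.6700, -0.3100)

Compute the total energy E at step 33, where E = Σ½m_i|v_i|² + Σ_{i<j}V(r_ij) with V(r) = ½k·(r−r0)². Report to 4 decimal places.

step 0: x0=(-1.8900, 1.1200) x1=(-0.6500, -1.3500) x2=(0.6500, -1.3500)
step 1: x0=(-1.8717, 1.1527) x1=(-0.6529, -1.3373) x2=(0.6744, -1.3606)
step 2: x0=(-1.8509, 1.1822) x1=(-0.6583, -1.3203) x2=(0.6964, -1.3687)
step 3: x0=(-1.8278, 1.2087) x1=(-0.6661, -1.2990) x2=(0.7161, -1.3743)
step 4: x0=(-1.8022, 1.2319) x1=(-0.6762, -1.2734) x2=(0.7335, -1.3773)
step 5: x0=(-1.7742, 1.2519) x1=(-0.6884, -1.2435) x2=(0.7484, -1.3778)
step 6: x0=(-1.7439, 1.2688) x1=(-0.7024, -1.2095) x2=(0.7608, -1.3756)
step 7: x0=(-1.7113, 1.2825) x1=(-0.7181, -1.1714) x2=(0.7706, -1.3708)
step 8: x0=(-1.6764, 1.2931) x1=(-0.7353, -1.1294) x2=(0.7780, -1.3633)
step 9: x0=(-1.6394, 1.3005) x1=(-0.7537, -1.0836) x2=(0.7828, -1.3532)
step 10: x0=(-1.6002, 1.3050) x1=(-0.7731, -1.0341) x2=(0.7850, -1.3405)
step 11: x0=(-1.5590, 1.3065) x1=(-0.7933, -0.9813) x2=(0.7847, -1.3251)
step 12: x0=(-1.5158, 1.3052) x1=(-0.8140, -0.9253) x2=(0.7819, -1.3071)
step 13: x0=(-1.4708, 1.3011) x1=(-0.8351, -0.8665) x2=(0.7766, -1.2865)
step 14: x0=(-1.4240, 1.2944) x1=(-0.8562, -0.8050) x2=(0.7687, -1.2634)
step 15: x0=(-1.3756, 1.2852) x1=(-0.8773, -0.7414) x2=(0.7585, -1.2377)
step 16: x0=(-1.3256, 1.2736) x1=(-0.8980, -0.6757) x2=(0.7459, -1.2096)
step 17: x0=(-1.2741, 1.2598) x1=(-0.9182, -0.6085) x2=(0.7310, -1.1791)
step 18: x0=(-1.2212, 1.2441) x1=(-0.9377, -0.5401) x2=(0.7138, -1.1463)
step 19: x0=(-1.1672, 1.2264) x1=(-0.9564, -0.4708) x2=(0.6945, -1.1112)
step 20: x0=(-1.1119, 1.2071) x1=(-0.9741, -0.4010) x2=(0.6731, -1.0739)
step 21: x0=(-1.0557, 1.1862) x1=(-0.9909, -0.3310) x2=(0.6497, -1.0346)
step 22: x0=(-0.9984, 1.1641) x1=(-1.0066, -0.2614) x2=(0.6245, -0.9932)
step 23: x0=(-0.9403, 1.1408) x1=(-1.0212, -0.1923) x2=(0.5976, -0.9500)
step 24: x0=(-0.8814, 1.1167) x1=(-1.0347, -0.1242) x2=(0.5691, -0.9051)
step 25: x0=(-0.8218, 1.0918) x1=(-1.0473, -0.0574) x2=(0.5390, -0.8585)
step 26: x0=(-0.7615, 1.0663) x1=(-1.0591, 0.0080) x2=(0.5077, -0.8105)
step 27: x0=(-0.7006, 1.0405) x1=(-1.0702, 0.0715) x2=(0.4751, -0.7611)
step 28: x0=(-0.6390, 1.0144) x1=(-1.0810, 0.1331) x2=(0.4415, -0.7105)
step 29: x0=(-0.5769, 0.9883) x1=(-1.0916, 0.1927) x2=(0.4069, -0.6588)
step 30: x0=(-0.5141, 0.9622) x1=(-1.1024, 0.2502) x2=(0.3716, -0.6063)
step 31: x0=(-0.4508, 0.9363) x1=(-1.1137, 0.3059) x2=(0.3357, -0.5531)
step 32: x0=(-0.3868, 0.9106) x1=(-1.1257, 0.3597) x2=(0.2992, -0.4994)
step 33: x0=(-0.3224, 0.8851) x1=(-1.1387, 0.4120) x2=(0.2624, -0.4453)
step 0 velocities: v0=(0.4500, 0.9000) v1=(-0.0400, 0.2800) v2=(0.6700, -0.3100)
step 0: KE=1.1438, PE=3.9417, E=5.0855
step 33 velocities: v0=(1.7040, -0.6662) v1=(-0.3542, 1.3599) v2=(-0.9720, 1.4246)
step 33: KE=4.8884, PE=0.1951, E=5.0836

5.0836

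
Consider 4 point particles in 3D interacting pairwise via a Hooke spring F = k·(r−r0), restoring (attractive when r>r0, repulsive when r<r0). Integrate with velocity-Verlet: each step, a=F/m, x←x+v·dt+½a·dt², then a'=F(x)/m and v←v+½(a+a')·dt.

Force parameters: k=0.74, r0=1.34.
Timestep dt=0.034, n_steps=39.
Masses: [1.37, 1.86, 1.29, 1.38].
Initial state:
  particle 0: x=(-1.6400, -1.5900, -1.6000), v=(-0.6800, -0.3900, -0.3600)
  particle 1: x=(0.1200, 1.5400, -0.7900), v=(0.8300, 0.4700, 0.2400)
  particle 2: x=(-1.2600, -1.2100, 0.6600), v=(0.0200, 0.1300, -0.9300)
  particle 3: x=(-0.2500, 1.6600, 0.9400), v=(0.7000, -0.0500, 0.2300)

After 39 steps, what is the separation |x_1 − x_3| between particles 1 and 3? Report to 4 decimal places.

1.1719

step 0: x0=(-1.6400, -1.5900, -1.6000) x1=(0.1200, 1.5400, -0.7900) x2=(-1.2600, -1.2100, 0.6600) x3=(-0.2500, 1.6600, 0.9400)
step 1: x0=(-1.6624, -1.6019, -1.6112) x1=(0.1477, 1.5551, -0.7817) x2=(-1.2589, -1.2045, 0.6278) x3=(-0.2266, 1.6571, 0.9471)
step 2: x0=(-1.6834, -1.6110, -1.6204) x1=(0.1745, 1.5686, -0.7730) x2=(-1.2570, -1.1970, 0.5946) x3=(-0.2042, 1.6518, 0.9527)
step 3: x0=(-1.7029, -1.6173, -1.6276) x1=(0.2003, 1.5804, -0.7640) x2=(-1.2542, -1.1875, 0.5603) x3=(-0.1827, 1.6440, 0.9568)
step 4: x0=(-1.7208, -1.6208, -1.6327) x1=(0.2251, 1.5904, -0.7547) x2=(-1.2506, -1.1758, 0.5250) x3=(-0.1622, 1.6339, 0.9595)
step 5: x0=(-1.7371, -1.6214, -1.6358) x1=(0.2488, 1.5987, -0.7451) x2=(-1.2460, -1.1622, 0.4889) x3=(-0.1427, 1.6214, 0.9605)
step 6: x0=(-1.7518, -1.6192, -1.6369) x1=(0.2715, 1.6053, -0.7352) x2=(-1.2407, -1.1465, 0.4518) x3=(-0.1242, 1.6065, 0.9601)
step 7: x0=(-1.7648, -1.6141, -1.6360) x1=(0.2931, 1.6101, -0.7252) x2=(-1.2344, -1.1288, 0.4139) x3=(-0.1067, 1.5892, 0.9581)
step 8: x0=(-1.7761, -1.6062, -1.6330) x1=(0.3136, 1.6132, -0.7149) x2=(-1.2272, -1.1092, 0.3752) x3=(-0.0903, 1.5697, 0.9546)
step 9: x0=(-1.7858, -1.5955, -1.6281) x1=(0.3331, 1.6146, -0.7044) x2=(-1.2192, -1.0877, 0.3359) x3=(-0.0749, 1.5478, 0.9495)
step 10: x0=(-1.7936, -1.5819, -1.6212) x1=(0.3514, 1.6142, -0.6937) x2=(-1.2103, -1.0643, 0.2958) x3=(-0.0607, 1.5238, 0.9429)
step 11: x0=(-1.7997, -1.5656, -1.6125) x1=(0.3686, 1.6122, -0.6830) x2=(-1.2005, -1.0390, 0.2552) x3=(-0.0474, 1.4975, 0.9347)
step 12: x0=(-1.8040, -1.5466, -1.6018) x1=(0.3847, 1.6085, -0.6721) x2=(-1.1898, -1.0119, 0.2140) x3=(-0.0353, 1.4691, 0.9251)
step 13: x0=(-1.8065, -1.5248, -1.5893) x1=(0.3997, 1.6030, -0.6611) x2=(-1.1782, -0.9831, 0.1723) x3=(-0.0243, 1.4386, 0.9139)
step 14: x0=(-1.8073, -1.5003, -1.5750) x1=(0.4135, 1.5960, -0.6500) x2=(-1.1658, -0.9525, 0.1302) x3=(-0.0143, 1.4061, 0.9013)
step 15: x0=(-1.8062, -1.4733, -1.5590) x1=(0.4262, 1.5873, -0.6389) x2=(-1.1525, -0.9203, 0.0877) x3=(-0.0054, 1.3717, 0.8872)
step 16: x0=(-1.8034, -1.4437, -1.5412) x1=(0.4378, 1.5771, -0.6277) x2=(-1.1384, -0.8865, 0.0449) x3=(0.0024, 1.3353, 0.8716)
step 17: x0=(-1.7987, -1.4116, -1.5218) x1=(0.4483, 1.5653, -0.6166) x2=(-1.1234, -0.8512, 0.0019) x3=(0.0092, 1.2972, 0.8547)
step 18: x0=(-1.7923, -1.3771, -1.5008) x1=(0.4577, 1.5519, -0.6055) x2=(-1.1076, -0.8144, -0.0413) x3=(0.0149, 1.2573, 0.8364)
step 19: x0=(-1.7842, -1.3402, -1.4783) x1=(0.4661, 1.5371, -0.5944) x2=(-1.0910, -0.7762, -0.0847) x3=(0.0196, 1.2157, 0.8168)
step 20: x0=(-1.7743, -1.3011, -1.4544) x1=(0.4733, 1.5209, -0.5834) x2=(-1.0737, -0.7367, -0.1281) x3=(0.0233, 1.1726, 0.7959)
step 21: x0=(-1.7627, -1.2598, -1.4290) x1=(0.4795, 1.5033, -0.5725) x2=(-1.0555, -0.6959, -0.1716) x3=(0.0259, 1.1280, 0.7737)
step 22: x0=(-1.7495, -1.2163, -1.4024) x1=(0.4847, 1.4844, -0.5616) x2=(-1.0366, -0.6539, -0.2151) x3=(0.0277, 1.0820, 0.7504)
step 23: x0=(-1.7346, -1.1709, -1.3744) x1=(0.4889, 1.4641, -0.5509) x2=(-1.0169, -0.6108, -0.2585) x3=(0.0284, 1.0346, 0.7259)
step 24: x0=(-1.7182, -1.1236, -1.3453) x1=(0.4921, 1.4427, -0.5404) x2=(-0.9966, -0.5666, -0.3017) x3=(0.0283, 0.9861, 0.7003)
step 25: x0=(-1.7002, -1.0745, -1.3151) x1=(0.4943, 1.4201, -0.5299) x2=(-0.9755, -0.5215, -0.3449) x3=(0.0273, 0.9364, 0.6737)
step 26: x0=(-1.6808, -1.0237, -1.2839) x1=(0.4957, 1.3964, -0.5197) x2=(-0.9538, -0.4754, -0.3878) x3=(0.0254, 0.8857, 0.6461)
step 27: x0=(-1.6600, -0.9713, -1.2516) x1=(0.4961, 1.3716, -0.5096) x2=(-0.9314, -0.4285, -0.4306) x3=(0.0228, 0.8340, 0.6177)
step 28: x0=(-1.6378, -0.9175, -1.2186) x1=(0.4956, 1.3459, -0.4997) x2=(-0.9084, -0.3808, -0.4731) x3=(0.0193, 0.7814, 0.5883)
step 29: x0=(-1.6143, -0.8623, -1.1846) x1=(0.4944, 1.3192, -0.4900) x2=(-0.8848, -0.3323, -0.5154) x3=(0.0152, 0.7281, 0.5582)
step 30: x0=(-1.5896, -0.8058, -1.1500) x1=(0.4923, 1.2917, -0.4805) x2=(-0.8606, -0.2833, -0.5574) x3=(0.0103, 0.6741, 0.5274)
step 31: x0=(-1.5639, -0.7482, -1.1146) x1=(0.4896, 1.2634, -0.4712) x2=(-0.8358, -0.2336, -0.5991) x3=(0.0049, 0.6194, 0.4959)
step 32: x0=(-1.5370, -0.6897, -1.0787) x1=(0.4861, 1.2344, -0.4622) x2=(-0.8106, -0.1835, -0.6406) x3=(-0.0012, 0.5643, 0.4639)
step 33: x0=(-1.5092, -0.6302, -1.0422) x1=(0.4819, 1.2048, -0.4533) x2=(-0.7848, -0.1328, -0.6818) x3=(-0.0078, 0.5086, 0.4313)
step 34: x0=(-1.4806, -0.5699, -1.0052) x1=(0.4772, 1.1745, -0.4447) x2=(-0.7585, -0.0817, -0.7228) x3=(-0.0149, 0.4526, 0.3984)
step 35: x0=(-1.4511, -0.5090, -0.9677) x1=(0.4718, 1.1438, -0.4362) x2=(-0.7317, -0.0302, -0.7637) x3=(-0.0224, 0.3962, 0.3651)
step 36: x0=(-1.4210, -0.4476, -0.9298) x1=(0.4660, 1.1126, -0.4279) x2=(-0.7046, 0.0216, -0.8043) x3=(-0.0303, 0.3396, 0.3315)
step 37: x0=(-1.3903, -0.3856, -0.8916) x1=(0.4597, 1.0811, -0.4198) x2=(-0.6770, 0.0737, -0.8449) x3=(-0.0385, 0.2827, 0.2976)
step 38: x0=(-1.3590, -0.3233, -0.8530) x1=(0.4529, 1.0492, -0.4119) x2=(-0.6490, 0.1261, -0.8855) x3=(-0.0471, 0.2257, 0.2637)
step 39: x0=(-1.3274, -0.2607, -0.8141) x1=(0.4458, 1.0171, -0.4042) x2=(-0.6207, 0.1787, -0.9260) x3=(-0.0559, 0.1685, 0.2296)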